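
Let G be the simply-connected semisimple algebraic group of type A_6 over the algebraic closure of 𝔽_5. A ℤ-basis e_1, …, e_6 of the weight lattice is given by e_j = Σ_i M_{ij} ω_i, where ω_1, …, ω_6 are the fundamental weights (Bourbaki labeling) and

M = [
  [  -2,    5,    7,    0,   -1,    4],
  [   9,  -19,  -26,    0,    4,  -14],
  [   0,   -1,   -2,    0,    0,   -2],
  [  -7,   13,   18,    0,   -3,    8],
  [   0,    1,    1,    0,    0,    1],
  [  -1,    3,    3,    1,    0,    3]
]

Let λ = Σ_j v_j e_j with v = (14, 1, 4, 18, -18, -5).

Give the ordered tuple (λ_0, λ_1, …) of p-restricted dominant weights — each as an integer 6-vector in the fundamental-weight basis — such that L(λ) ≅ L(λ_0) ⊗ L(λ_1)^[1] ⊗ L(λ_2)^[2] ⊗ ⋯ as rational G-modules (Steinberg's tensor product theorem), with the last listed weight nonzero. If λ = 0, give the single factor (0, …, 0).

Change of basis e → ω: c = M·v where v = (14, 1, 4, 18, -18, -5):
  c_1 = (-2)·(14) + 5·1 + 7·4 + 0·18 + (-1)·(-18) + (4)·(-5) = 3
  c_2 = 9·14 + (-19)·(1) + (-26)·(4) + 0·18 + (4)·(-18) + (-14)·(-5) = 1
  c_3 = 0·14 + (-1)·(1) + (-2)·(4) + 0·18 + (0)·(-18) + (-2)·(-5) = 1
  c_4 = (-7)·(14) + 13·1 + 18·4 + 0·18 + (-3)·(-18) + (8)·(-5) = 1
  c_5 = 0·14 + 1·1 + 1·4 + 0·18 + (0)·(-18) + (1)·(-5) = 0
  c_6 = (-1)·(14) + 3·1 + 3·4 + 1·18 + (0)·(-18) + (3)·(-5) = 4
p = 5; digits c_i = Σ_j d_{ij}·5^j, 0 ≤ d_{ij} < 5:
  c_1 = 3 = 3·5^0
  c_2 = 1 = 1·5^0
  c_3 = 1 = 1·5^0
  c_4 = 1 = 1·5^0
  c_5 = 0
  c_6 = 4 = 4·5^0
λ_0 = (3, 1, 1, 1, 0, 4)

((3, 1, 1, 1, 0, 4),)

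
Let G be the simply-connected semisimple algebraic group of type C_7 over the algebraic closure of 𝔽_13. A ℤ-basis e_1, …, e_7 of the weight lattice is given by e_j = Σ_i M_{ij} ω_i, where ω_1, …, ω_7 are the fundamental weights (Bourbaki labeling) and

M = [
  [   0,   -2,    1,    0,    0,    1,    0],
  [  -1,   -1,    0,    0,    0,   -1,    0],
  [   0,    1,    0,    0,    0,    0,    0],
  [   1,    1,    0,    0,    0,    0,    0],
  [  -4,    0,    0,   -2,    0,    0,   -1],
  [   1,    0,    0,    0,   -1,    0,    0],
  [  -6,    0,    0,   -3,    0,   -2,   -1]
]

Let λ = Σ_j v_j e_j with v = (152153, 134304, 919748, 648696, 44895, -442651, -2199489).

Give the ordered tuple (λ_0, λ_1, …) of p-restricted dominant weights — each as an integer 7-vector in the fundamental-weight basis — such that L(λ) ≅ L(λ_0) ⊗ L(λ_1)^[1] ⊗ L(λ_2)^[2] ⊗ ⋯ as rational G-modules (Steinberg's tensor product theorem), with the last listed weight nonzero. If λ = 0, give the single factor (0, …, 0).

Change of basis e → ω: c = M·v where v = (152153, 134304, 919748, 648696, 44895, -442651, -2199489):
  c_1 = 0·152153 + (-2)·(134304) + 1·919748 + 0·648696 + 0·44895 + (1)·(-442651) + (0)·(-2199489) = 208489
  c_2 = (-1)·(152153) + (-1)·(134304) + 0·919748 + 0·648696 + 0·44895 + (-1)·(-442651) + (0)·(-2199489) = 156194
  c_3 = 0·152153 + 1·134304 + 0·919748 + 0·648696 + 0·44895 + (0)·(-442651) + (0)·(-2199489) = 134304
  c_4 = 1·152153 + 1·134304 + 0·919748 + 0·648696 + 0·44895 + (0)·(-442651) + (0)·(-2199489) = 286457
  c_5 = (-4)·(152153) + 0·134304 + 0·919748 + (-2)·(648696) + 0·44895 + (0)·(-442651) + (-1)·(-2199489) = 293485
  c_6 = 1·152153 + 0·134304 + 0·919748 + 0·648696 + (-1)·(44895) + (0)·(-442651) + (0)·(-2199489) = 107258
  c_7 = (-6)·(152153) + 0·134304 + 0·919748 + (-3)·(648696) + 0·44895 + (-2)·(-442651) + (-1)·(-2199489) = 225785
Base-13 expansion of each c_i:
  c_1 = 208489 = 8·13^0 + 8·13^1 + 11·13^2 + 3·13^3 + 7·13^4
  c_2 = 156194 = 12·13^0 + 2·13^1 + 1·13^2 + 6·13^3 + 5·13^4
  c_3 = 134304 = 1·13^0 + 9·13^1 + 1·13^2 + 9·13^3 + 4·13^4
  c_4 = 286457 = 2·13^0 + 0·13^1 + 5·13^2 + 0·13^3 + 10·13^4
  c_5 = 293485 = 10·13^0 + 7·13^1 + 7·13^2 + 3·13^3 + 10·13^4
  c_6 = 107258 = 8·13^0 + 8·13^1 + 10·13^2 + 9·13^3 + 3·13^4
  c_7 = 225785 = 1·13^0 + 0·13^1 + 10·13^2 + 11·13^3 + 7·13^4
p-restricted factor λ_0 = (8, 12, 1, 2, 10, 8, 1)
p-restricted factor λ_1 = (8, 2, 9, 0, 7, 8, 0)
p-restricted factor λ_2 = (11, 1, 1, 5, 7, 10, 10)
p-restricted factor λ_3 = (3, 6, 9, 0, 3, 9, 11)
p-restricted factor λ_4 = (7, 5, 4, 10, 10, 3, 7)

((8, 12, 1, 2, 10, 8, 1), (8, 2, 9, 0, 7, 8, 0), (11, 1, 1, 5, 7, 10, 10), (3, 6, 9, 0, 3, 9, 11), (7, 5, 4, 10, 10, 3, 7))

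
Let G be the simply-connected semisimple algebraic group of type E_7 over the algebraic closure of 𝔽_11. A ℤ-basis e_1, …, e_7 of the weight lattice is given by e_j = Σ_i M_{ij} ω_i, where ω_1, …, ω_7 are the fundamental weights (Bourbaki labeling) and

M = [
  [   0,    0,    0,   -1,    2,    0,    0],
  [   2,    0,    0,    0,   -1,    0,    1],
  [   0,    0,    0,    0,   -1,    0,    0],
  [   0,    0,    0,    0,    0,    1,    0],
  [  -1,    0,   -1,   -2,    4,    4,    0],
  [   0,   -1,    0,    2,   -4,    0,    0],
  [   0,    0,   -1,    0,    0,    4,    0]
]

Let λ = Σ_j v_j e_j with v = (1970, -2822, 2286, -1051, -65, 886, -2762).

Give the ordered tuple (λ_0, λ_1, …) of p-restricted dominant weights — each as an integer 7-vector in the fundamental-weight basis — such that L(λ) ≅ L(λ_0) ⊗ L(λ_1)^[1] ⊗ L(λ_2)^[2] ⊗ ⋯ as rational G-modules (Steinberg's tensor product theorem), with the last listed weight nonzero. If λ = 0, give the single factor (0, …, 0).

((8, 0, 10, 6, 8, 1, 4), (6, 3, 5, 3, 3, 1, 4), (7, 10, 0, 7, 9, 8, 10))

Converting to the ω-basis (c_i = row i of M dotted with v = (1970, -2822, 2286, -1051, -65, 886, -2762)):
  c_1 = 0·1970 + (0)·(-2822) + 0·2286 + (-1)·(-1051) + (2)·(-65) + 0·886 + (0)·(-2762) = 921
  c_2 = 2·1970 + (0)·(-2822) + 0·2286 + (0)·(-1051) + (-1)·(-65) + 0·886 + (1)·(-2762) = 1243
  c_3 = 0·1970 + (0)·(-2822) + 0·2286 + (0)·(-1051) + (-1)·(-65) + 0·886 + (0)·(-2762) = 65
  c_4 = 0·1970 + (0)·(-2822) + 0·2286 + (0)·(-1051) + (0)·(-65) + 1·886 + (0)·(-2762) = 886
  c_5 = (-1)·(1970) + (0)·(-2822) + (-1)·(2286) + (-2)·(-1051) + (4)·(-65) + 4·886 + (0)·(-2762) = 1130
  c_6 = 0·1970 + (-1)·(-2822) + 0·2286 + (2)·(-1051) + (-4)·(-65) + 0·886 + (0)·(-2762) = 980
  c_7 = 0·1970 + (0)·(-2822) + (-1)·(2286) + (0)·(-1051) + (0)·(-65) + 4·886 + (0)·(-2762) = 1258
p = 11; digits c_i = Σ_j d_{ij}·11^j, 0 ≤ d_{ij} < 11:
  c_1 = 921 = 8·11^0 + 6·11^1 + 7·11^2
  c_2 = 1243 = 0·11^0 + 3·11^1 + 10·11^2
  c_3 = 65 = 10·11^0 + 5·11^1
  c_4 = 886 = 6·11^0 + 3·11^1 + 7·11^2
  c_5 = 1130 = 8·11^0 + 3·11^1 + 9·11^2
  c_6 = 980 = 1·11^0 + 1·11^1 + 8·11^2
  c_7 = 1258 = 4·11^0 + 4·11^1 + 10·11^2
Factor λ_0 = (8, 0, 10, 6, 8, 1, 4)
Factor λ_1 = (6, 3, 5, 3, 3, 1, 4)
Factor λ_2 = (7, 10, 0, 7, 9, 8, 10)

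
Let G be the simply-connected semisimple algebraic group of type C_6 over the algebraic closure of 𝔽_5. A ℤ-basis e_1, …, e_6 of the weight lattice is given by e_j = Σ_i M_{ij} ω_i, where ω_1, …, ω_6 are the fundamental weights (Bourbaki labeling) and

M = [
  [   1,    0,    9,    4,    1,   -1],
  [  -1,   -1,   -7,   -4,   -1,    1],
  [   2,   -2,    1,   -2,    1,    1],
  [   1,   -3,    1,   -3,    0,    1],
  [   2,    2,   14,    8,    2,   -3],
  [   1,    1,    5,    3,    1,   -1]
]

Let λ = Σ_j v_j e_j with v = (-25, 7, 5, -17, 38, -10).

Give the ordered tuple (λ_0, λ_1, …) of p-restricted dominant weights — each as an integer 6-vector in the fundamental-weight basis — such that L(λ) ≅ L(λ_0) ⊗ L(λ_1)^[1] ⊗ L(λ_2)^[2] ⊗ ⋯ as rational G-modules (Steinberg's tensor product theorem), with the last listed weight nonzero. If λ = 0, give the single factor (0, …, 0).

((0, 3, 3, 0, 4, 4),)

Change of basis e → ω: c = M·v where v = (-25, 7, 5, -17, 38, -10):
  c_1 = (1)·(-25) + (0)·(7) + (9)·(5) + (4)·(-17) + (1)·(38) + (-1)·(-10) = 0
  c_2 = (-1)·(-25) + (-1)·(7) + (-7)·(5) + (-4)·(-17) + (-1)·(38) + (1)·(-10) = 3
  c_3 = (2)·(-25) + (-2)·(7) + (1)·(5) + (-2)·(-17) + (1)·(38) + (1)·(-10) = 3
  c_4 = (1)·(-25) + (-3)·(7) + (1)·(5) + (-3)·(-17) + (0)·(38) + (1)·(-10) = 0
  c_5 = (2)·(-25) + (2)·(7) + (14)·(5) + (8)·(-17) + (2)·(38) + (-3)·(-10) = 4
  c_6 = (1)·(-25) + (1)·(7) + (5)·(5) + (3)·(-17) + (1)·(38) + (-1)·(-10) = 4
p = 5; digits c_i = Σ_j d_{ij}·5^j, 0 ≤ d_{ij} < 5:
  c_1 = 0
  c_2 = 3 = 3·5^0
  c_3 = 3 = 3·5^0
  c_4 = 0
  c_5 = 4 = 4·5^0
  c_6 = 4 = 4·5^0
λ_0 = (0, 3, 3, 0, 4, 4)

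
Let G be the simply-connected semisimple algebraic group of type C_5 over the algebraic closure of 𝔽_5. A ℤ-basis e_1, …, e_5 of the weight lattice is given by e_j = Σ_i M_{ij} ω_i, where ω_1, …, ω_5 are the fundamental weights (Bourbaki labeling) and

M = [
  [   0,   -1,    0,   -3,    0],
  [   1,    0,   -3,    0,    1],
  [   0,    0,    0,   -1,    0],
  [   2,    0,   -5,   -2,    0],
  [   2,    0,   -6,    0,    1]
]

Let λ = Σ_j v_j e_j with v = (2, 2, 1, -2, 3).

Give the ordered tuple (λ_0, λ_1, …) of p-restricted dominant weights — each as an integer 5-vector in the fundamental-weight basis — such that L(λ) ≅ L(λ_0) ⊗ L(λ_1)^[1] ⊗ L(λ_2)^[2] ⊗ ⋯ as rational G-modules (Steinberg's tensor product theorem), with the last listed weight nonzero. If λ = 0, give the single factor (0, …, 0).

Compute c_i = Σ_j M_{ij} v_j with v = (2, 2, 1, -2, 3):
  c_1 = (0)·(2) + (-1)·(2) + (0)·(1) + (-3)·(-2) + (0)·(3) = 4
  c_2 = (1)·(2) + (0)·(2) + (-3)·(1) + (0)·(-2) + (1)·(3) = 2
  c_3 = (0)·(2) + (0)·(2) + (0)·(1) + (-1)·(-2) + (0)·(3) = 2
  c_4 = (2)·(2) + (0)·(2) + (-5)·(1) + (-2)·(-2) + (0)·(3) = 3
  c_5 = (2)·(2) + (0)·(2) + (-6)·(1) + (0)·(-2) + (1)·(3) = 1
Writing each c_i in base p = 5:
  c_1 = 4 = 4·5^0
  c_2 = 2 = 2·5^0
  c_3 = 2 = 2·5^0
  c_4 = 3 = 3·5^0
  c_5 = 1 = 1·5^0
Factor λ_0 = (4, 2, 2, 3, 1)

((4, 2, 2, 3, 1),)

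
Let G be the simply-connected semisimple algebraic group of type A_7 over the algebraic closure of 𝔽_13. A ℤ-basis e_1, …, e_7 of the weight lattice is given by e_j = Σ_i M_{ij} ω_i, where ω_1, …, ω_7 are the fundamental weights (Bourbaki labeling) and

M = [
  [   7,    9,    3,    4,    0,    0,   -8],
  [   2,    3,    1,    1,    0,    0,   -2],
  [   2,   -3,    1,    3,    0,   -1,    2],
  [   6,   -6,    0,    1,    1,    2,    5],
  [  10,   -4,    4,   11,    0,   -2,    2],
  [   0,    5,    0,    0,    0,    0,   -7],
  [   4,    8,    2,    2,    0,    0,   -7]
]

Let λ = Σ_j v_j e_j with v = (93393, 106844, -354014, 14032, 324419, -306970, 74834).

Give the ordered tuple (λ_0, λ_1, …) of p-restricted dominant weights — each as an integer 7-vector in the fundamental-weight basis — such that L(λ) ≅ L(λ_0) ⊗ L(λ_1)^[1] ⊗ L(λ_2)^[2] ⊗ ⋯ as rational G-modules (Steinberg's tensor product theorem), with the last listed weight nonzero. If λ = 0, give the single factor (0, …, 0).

Compute c_i = Σ_j M_{ij} v_j with v = (93393, 106844, -354014, 14032, 324419, -306970, 74834):
  c_1 = 7·93393 + 9·106844 + (3)·(-354014) + 4·14032 + 0·324419 + (0)·(-306970) + (-8)·(74834) = 10761
  c_2 = 2·93393 + 3·106844 + (1)·(-354014) + 1·14032 + 0·324419 + (0)·(-306970) + (-2)·(74834) = 17668
  c_3 = 2·93393 + (-3)·(106844) + (1)·(-354014) + 3·14032 + 0·324419 + (-1)·(-306970) + 2·74834 = 10974
  c_4 = 6·93393 + (-6)·(106844) + (0)·(-354014) + 1·14032 + 1·324419 + (2)·(-306970) + 5·74834 = 17975
  c_5 = 10·93393 + (-4)·(106844) + (4)·(-354014) + 11·14032 + 0·324419 + (-2)·(-306970) + 2·74834 = 8458
  c_6 = 0·93393 + 5·106844 + (0)·(-354014) + 0·14032 + 0·324419 + (0)·(-306970) + (-7)·(74834) = 10382
  c_7 = 4·93393 + 8·106844 + (2)·(-354014) + 2·14032 + 0·324419 + (0)·(-306970) + (-7)·(74834) = 24522
Writing each c_i in base p = 13:
  c_1 = 10761 = 10·13^0 + 8·13^1 + 11·13^2 + 4·13^3
  c_2 = 17668 = 1·13^0 + 7·13^1 + 0·13^2 + 8·13^3
  c_3 = 10974 = 2·13^0 + 12·13^1 + 12·13^2 + 4·13^3
  c_4 = 17975 = 9·13^0 + 4·13^1 + 2·13^2 + 8·13^3
  c_5 = 8458 = 8·13^0 + 0·13^1 + 11·13^2 + 3·13^3
  c_6 = 10382 = 8·13^0 + 5·13^1 + 9·13^2 + 4·13^3
  c_7 = 24522 = 4·13^0 + 1·13^1 + 2·13^2 + 11·13^3
λ_0 = (10, 1, 2, 9, 8, 8, 4)
λ_1 = (8, 7, 12, 4, 0, 5, 1)
λ_2 = (11, 0, 12, 2, 11, 9, 2)
λ_3 = (4, 8, 4, 8, 3, 4, 11)

((10, 1, 2, 9, 8, 8, 4), (8, 7, 12, 4, 0, 5, 1), (11, 0, 12, 2, 11, 9, 2), (4, 8, 4, 8, 3, 4, 11))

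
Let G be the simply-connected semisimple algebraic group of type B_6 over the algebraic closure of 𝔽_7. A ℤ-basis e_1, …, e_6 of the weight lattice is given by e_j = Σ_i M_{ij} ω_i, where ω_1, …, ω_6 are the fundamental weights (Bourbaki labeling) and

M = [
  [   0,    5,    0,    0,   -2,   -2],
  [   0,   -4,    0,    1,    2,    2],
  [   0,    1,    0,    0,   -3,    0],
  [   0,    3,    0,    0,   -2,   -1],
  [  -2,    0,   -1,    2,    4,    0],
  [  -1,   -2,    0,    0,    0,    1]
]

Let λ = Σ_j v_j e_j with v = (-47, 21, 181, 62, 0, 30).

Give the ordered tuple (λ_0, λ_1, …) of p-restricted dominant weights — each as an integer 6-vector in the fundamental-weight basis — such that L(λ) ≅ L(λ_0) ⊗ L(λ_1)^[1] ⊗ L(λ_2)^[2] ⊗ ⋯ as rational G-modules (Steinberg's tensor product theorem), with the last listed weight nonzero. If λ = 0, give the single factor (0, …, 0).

Compute c_i = Σ_j M_{ij} v_j with v = (-47, 21, 181, 62, 0, 30):
  c_1 = 0*-47 + 5*21 + 0*181 + 0*62 + -2*0 + -2*30 = 45
  c_2 = 0*-47 + -4*21 + 0*181 + 1*62 + 2*0 + 2*30 = 38
  c_3 = 0*-47 + 1*21 + 0*181 + 0*62 + -3*0 + 0*30 = 21
  c_4 = 0*-47 + 3*21 + 0*181 + 0*62 + -2*0 + -1*30 = 33
  c_5 = -2*-47 + 0*21 + -1*181 + 2*62 + 4*0 + 0*30 = 37
  c_6 = -1*-47 + -2*21 + 0*181 + 0*62 + 0*0 + 1*30 = 35
Writing each c_i in base p = 7:
  c_1 = 45 = 3·7^0 + 6·7^1
  c_2 = 38 = 3·7^0 + 5·7^1
  c_3 = 21 = 0·7^0 + 3·7^1
  c_4 = 33 = 5·7^0 + 4·7^1
  c_5 = 37 = 2·7^0 + 5·7^1
  c_6 = 35 = 0·7^0 + 5·7^1
Factor λ_0 = (3, 3, 0, 5, 2, 0)
Factor λ_1 = (6, 5, 3, 4, 5, 5)

((3, 3, 0, 5, 2, 0), (6, 5, 3, 4, 5, 5))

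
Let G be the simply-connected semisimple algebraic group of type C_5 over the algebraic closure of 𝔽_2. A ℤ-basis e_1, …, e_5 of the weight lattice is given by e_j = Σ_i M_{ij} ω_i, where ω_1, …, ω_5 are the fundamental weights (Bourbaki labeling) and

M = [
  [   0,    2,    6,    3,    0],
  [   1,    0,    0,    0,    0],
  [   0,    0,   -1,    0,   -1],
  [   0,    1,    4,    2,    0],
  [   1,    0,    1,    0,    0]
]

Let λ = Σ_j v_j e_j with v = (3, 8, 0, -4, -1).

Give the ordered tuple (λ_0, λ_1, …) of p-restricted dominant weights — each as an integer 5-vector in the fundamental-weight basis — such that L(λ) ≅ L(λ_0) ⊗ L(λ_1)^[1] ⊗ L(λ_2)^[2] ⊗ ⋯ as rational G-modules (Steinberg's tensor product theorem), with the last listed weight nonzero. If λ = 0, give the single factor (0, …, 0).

In the fundamental-weight basis, λ has coordinates c = M·v (v = (3, 8, 0, -4, -1)):
  c_1 = 0*3 + 2*8 + 6*0 + 3*-4 + 0*-1 = 4
  c_2 = 1*3 + 0*8 + 0*0 + 0*-4 + 0*-1 = 3
  c_3 = 0*3 + 0*8 + -1*0 + 0*-4 + -1*-1 = 1
  c_4 = 0*3 + 1*8 + 4*0 + 2*-4 + 0*-1 = 0
  c_5 = 1*3 + 0*8 + 1*0 + 0*-4 + 0*-1 = 3
p = 2; digits c_i = Σ_j d_{ij}·2^j, 0 ≤ d_{ij} < 2:
  c_1 = 4 = 0·2^0 + 0·2^1 + 1·2^2
  c_2 = 3 = 1·2^0 + 1·2^1
  c_3 = 1 = 1·2^0
  c_4 = 0
  c_5 = 3 = 1·2^0 + 1·2^1
Factor λ_0 = (0, 1, 1, 0, 1)
Factor λ_1 = (0, 1, 0, 0, 1)
Factor λ_2 = (1, 0, 0, 0, 0)

((0, 1, 1, 0, 1), (0, 1, 0, 0, 1), (1, 0, 0, 0, 0))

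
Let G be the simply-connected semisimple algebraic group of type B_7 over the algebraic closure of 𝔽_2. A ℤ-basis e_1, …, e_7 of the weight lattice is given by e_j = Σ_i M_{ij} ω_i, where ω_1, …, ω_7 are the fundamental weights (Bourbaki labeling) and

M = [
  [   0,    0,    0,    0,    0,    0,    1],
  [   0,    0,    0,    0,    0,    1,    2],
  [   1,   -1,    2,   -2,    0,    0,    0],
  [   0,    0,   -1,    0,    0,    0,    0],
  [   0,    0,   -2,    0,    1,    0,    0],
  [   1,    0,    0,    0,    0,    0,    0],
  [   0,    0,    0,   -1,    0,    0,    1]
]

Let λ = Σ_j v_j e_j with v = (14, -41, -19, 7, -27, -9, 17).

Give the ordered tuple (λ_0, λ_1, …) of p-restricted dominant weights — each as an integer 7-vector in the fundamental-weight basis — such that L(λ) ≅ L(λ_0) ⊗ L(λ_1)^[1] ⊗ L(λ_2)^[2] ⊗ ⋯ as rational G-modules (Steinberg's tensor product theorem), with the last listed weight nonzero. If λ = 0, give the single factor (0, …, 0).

In the fundamental-weight basis, λ has coordinates c = M·v (v = (14, -41, -19, 7, -27, -9, 17)):
  c_1 = (0)·(14) + (0)·(-41) + (0)·(-19) + (0)·(7) + (0)·(-27) + (0)·(-9) + (1)·(17) = 17
  c_2 = (0)·(14) + (0)·(-41) + (0)·(-19) + (0)·(7) + (0)·(-27) + (1)·(-9) + (2)·(17) = 25
  c_3 = (1)·(14) + (-1)·(-41) + (2)·(-19) + (-2)·(7) + (0)·(-27) + (0)·(-9) + (0)·(17) = 3
  c_4 = (0)·(14) + (0)·(-41) + (-1)·(-19) + (0)·(7) + (0)·(-27) + (0)·(-9) + (0)·(17) = 19
  c_5 = (0)·(14) + (0)·(-41) + (-2)·(-19) + (0)·(7) + (1)·(-27) + (0)·(-9) + (0)·(17) = 11
  c_6 = (1)·(14) + (0)·(-41) + (0)·(-19) + (0)·(7) + (0)·(-27) + (0)·(-9) + (0)·(17) = 14
  c_7 = (0)·(14) + (0)·(-41) + (0)·(-19) + (-1)·(7) + (0)·(-27) + (0)·(-9) + (1)·(17) = 10
Writing each c_i in base p = 2:
  c_1 = 17 = 1·2^0 + 0·2^1 + 0·2^2 + 0·2^3 + 1·2^4
  c_2 = 25 = 1·2^0 + 0·2^1 + 0·2^2 + 1·2^3 + 1·2^4
  c_3 = 3 = 1·2^0 + 1·2^1
  c_4 = 19 = 1·2^0 + 1·2^1 + 0·2^2 + 0·2^3 + 1·2^4
  c_5 = 11 = 1·2^0 + 1·2^1 + 0·2^2 + 1·2^3
  c_6 = 14 = 0·2^0 + 1·2^1 + 1·2^2 + 1·2^3
  c_7 = 10 = 0·2^0 + 1·2^1 + 0·2^2 + 1·2^3
p-restricted factor λ_0 = (1, 1, 1, 1, 1, 0, 0)
p-restricted factor λ_1 = (0, 0, 1, 1, 1, 1, 1)
p-restricted factor λ_2 = (0, 0, 0, 0, 0, 1, 0)
p-restricted factor λ_3 = (0, 1, 0, 0, 1, 1, 1)
p-restricted factor λ_4 = (1, 1, 0, 1, 0, 0, 0)

((1, 1, 1, 1, 1, 0, 0), (0, 0, 1, 1, 1, 1, 1), (0, 0, 0, 0, 0, 1, 0), (0, 1, 0, 0, 1, 1, 1), (1, 1, 0, 1, 0, 0, 0))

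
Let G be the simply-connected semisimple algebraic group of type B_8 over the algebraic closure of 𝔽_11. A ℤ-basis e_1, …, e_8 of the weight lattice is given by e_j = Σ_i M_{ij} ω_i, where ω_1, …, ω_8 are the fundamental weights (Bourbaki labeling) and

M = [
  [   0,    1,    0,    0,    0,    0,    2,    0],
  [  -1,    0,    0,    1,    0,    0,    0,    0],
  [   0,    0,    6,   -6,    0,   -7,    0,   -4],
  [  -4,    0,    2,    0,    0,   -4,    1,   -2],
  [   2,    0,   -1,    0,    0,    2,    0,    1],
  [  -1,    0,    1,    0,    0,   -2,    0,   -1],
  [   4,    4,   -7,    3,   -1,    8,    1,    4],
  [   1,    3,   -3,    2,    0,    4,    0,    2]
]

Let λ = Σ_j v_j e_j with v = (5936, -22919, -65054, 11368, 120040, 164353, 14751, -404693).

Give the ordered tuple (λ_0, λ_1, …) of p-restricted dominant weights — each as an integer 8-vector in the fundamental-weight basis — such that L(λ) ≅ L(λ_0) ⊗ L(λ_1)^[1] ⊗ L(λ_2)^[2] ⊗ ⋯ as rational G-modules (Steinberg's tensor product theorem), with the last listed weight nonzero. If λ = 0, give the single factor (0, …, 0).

Compute c_i = Σ_j M_{ij} v_j with v = (5936, -22919, -65054, 11368, 120040, 164353, 14751, -404693):
  c_1 = 0·5936 + (1)·(-22919) + (0)·(-65054) + 0·11368 + 0·120040 + 0·164353 + 2·14751 + (0)·(-404693) = 6583
  c_2 = (-1)·(5936) + (0)·(-22919) + (0)·(-65054) + 1·11368 + 0·120040 + 0·164353 + 0·14751 + (0)·(-404693) = 5432
  c_3 = 0·5936 + (0)·(-22919) + (6)·(-65054) + (-6)·(11368) + 0·120040 + (-7)·(164353) + 0·14751 + (-4)·(-404693) = 9769
  c_4 = (-4)·(5936) + (0)·(-22919) + (2)·(-65054) + 0·11368 + 0·120040 + (-4)·(164353) + 1·14751 + (-2)·(-404693) = 12873
  c_5 = 2·5936 + (0)·(-22919) + (-1)·(-65054) + 0·11368 + 0·120040 + 2·164353 + 0·14751 + (1)·(-404693) = 939
  c_6 = (-1)·(5936) + (0)·(-22919) + (1)·(-65054) + 0·11368 + 0·120040 + (-2)·(164353) + 0·14751 + (-1)·(-404693) = 4997
  c_7 = 4·5936 + (4)·(-22919) + (-7)·(-65054) + 3·11368 + (-1)·(120040) + 8·164353 + 1·14751 + (4)·(-404693) = 12313
  c_8 = 1·5936 + (3)·(-22919) + (-3)·(-65054) + 2·11368 + 0·120040 + 4·164353 + 0·14751 + (2)·(-404693) = 3103
p = 11; digits c_i = Σ_j d_{ij}·11^j, 0 ≤ d_{ij} < 11:
  c_1 = 6583 = 5·11^0 + 4·11^1 + 10·11^2 + 4·11^3
  c_2 = 5432 = 9·11^0 + 9·11^1 + 0·11^2 + 4·11^3
  c_3 = 9769 = 1·11^0 + 8·11^1 + 3·11^2 + 7·11^3
  c_4 = 12873 = 3·11^0 + 4·11^1 + 7·11^2 + 9·11^3
  c_5 = 939 = 4·11^0 + 8·11^1 + 7·11^2
  c_6 = 4997 = 3·11^0 + 3·11^1 + 8·11^2 + 3·11^3
  c_7 = 12313 = 4·11^0 + 8·11^1 + 2·11^2 + 9·11^3
  c_8 = 3103 = 1·11^0 + 7·11^1 + 3·11^2 + 2·11^3
λ_0 = (5, 9, 1, 3, 4, 3, 4, 1)
λ_1 = (4, 9, 8, 4, 8, 3, 8, 7)
λ_2 = (10, 0, 3, 7, 7, 8, 2, 3)
λ_3 = (4, 4, 7, 9, 0, 3, 9, 2)

((5, 9, 1, 3, 4, 3, 4, 1), (4, 9, 8, 4, 8, 3, 8, 7), (10, 0, 3, 7, 7, 8, 2, 3), (4, 4, 7, 9, 0, 3, 9, 2))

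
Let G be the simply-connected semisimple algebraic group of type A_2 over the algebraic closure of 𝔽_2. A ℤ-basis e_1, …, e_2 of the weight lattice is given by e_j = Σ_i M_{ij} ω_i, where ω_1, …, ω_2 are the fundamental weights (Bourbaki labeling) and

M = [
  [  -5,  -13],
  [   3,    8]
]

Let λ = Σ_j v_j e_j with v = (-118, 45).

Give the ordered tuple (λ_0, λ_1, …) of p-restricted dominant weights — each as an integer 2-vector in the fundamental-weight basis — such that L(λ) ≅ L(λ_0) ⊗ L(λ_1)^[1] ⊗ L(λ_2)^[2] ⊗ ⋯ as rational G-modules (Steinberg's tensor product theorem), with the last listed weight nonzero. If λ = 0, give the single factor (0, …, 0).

In the fundamental-weight basis, λ has coordinates c = M·v (v = (-118, 45)):
  c_1 = -5*-118 + -13*45 = 5
  c_2 = 3*-118 + 8*45 = 6
Writing each c_i in base p = 2:
  c_1 = 5 = 1·2^0 + 0·2^1 + 1·2^2
  c_2 = 6 = 0·2^0 + 1·2^1 + 1·2^2
λ_0 = (1, 0)
λ_1 = (0, 1)
λ_2 = (1, 1)

((1, 0), (0, 1), (1, 1))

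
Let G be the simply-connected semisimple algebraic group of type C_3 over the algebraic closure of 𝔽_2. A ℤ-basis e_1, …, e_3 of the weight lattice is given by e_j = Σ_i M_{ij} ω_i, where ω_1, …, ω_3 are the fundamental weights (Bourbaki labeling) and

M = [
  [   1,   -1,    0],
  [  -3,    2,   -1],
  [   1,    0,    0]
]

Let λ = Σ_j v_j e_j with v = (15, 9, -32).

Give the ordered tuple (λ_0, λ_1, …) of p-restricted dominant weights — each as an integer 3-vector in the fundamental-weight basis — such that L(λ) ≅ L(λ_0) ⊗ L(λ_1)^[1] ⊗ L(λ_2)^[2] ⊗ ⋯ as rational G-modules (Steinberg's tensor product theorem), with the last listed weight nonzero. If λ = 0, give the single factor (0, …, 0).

((0, 1, 1), (1, 0, 1), (1, 1, 1), (0, 0, 1))

In the fundamental-weight basis, λ has coordinates c = M·v (v = (15, 9, -32)):
  c_1 = (1)·(15) + (-1)·(9) + (0)·(-32) = 6
  c_2 = (-3)·(15) + (2)·(9) + (-1)·(-32) = 5
  c_3 = (1)·(15) + (0)·(9) + (0)·(-32) = 15
Expand coordinatewise in base 2:
  c_1 = 6 = 0·2^0 + 1·2^1 + 1·2^2
  c_2 = 5 = 1·2^0 + 0·2^1 + 1·2^2
  c_3 = 15 = 1·2^0 + 1·2^1 + 1·2^2 + 1·2^3
λ_0 = (0, 1, 1)
λ_1 = (1, 0, 1)
λ_2 = (1, 1, 1)
λ_3 = (0, 0, 1)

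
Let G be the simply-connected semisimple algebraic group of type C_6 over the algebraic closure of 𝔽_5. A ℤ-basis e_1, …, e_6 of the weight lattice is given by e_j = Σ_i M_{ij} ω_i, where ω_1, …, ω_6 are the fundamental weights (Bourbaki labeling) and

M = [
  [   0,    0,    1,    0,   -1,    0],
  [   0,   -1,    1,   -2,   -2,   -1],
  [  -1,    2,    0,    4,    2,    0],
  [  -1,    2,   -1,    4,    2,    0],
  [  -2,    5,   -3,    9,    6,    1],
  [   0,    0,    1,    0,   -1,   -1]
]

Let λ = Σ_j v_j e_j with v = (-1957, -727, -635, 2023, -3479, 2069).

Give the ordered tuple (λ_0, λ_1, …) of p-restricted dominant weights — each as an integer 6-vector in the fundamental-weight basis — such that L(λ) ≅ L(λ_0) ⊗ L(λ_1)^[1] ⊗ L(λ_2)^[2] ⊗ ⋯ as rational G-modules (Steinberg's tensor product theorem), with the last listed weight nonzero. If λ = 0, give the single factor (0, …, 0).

((4, 0, 2, 2, 1, 0), (3, 2, 2, 4, 2, 0), (3, 2, 0, 0, 3, 1), (2, 2, 3, 3, 2, 1), (4, 1, 2, 3, 2, 1))

In the fundamental-weight basis, λ has coordinates c = M·v (v = (-1957, -727, -635, 2023, -3479, 2069)):
  c_1 = 0*-1957 + 0*-727 + 1*-635 + 0*2023 + -1*-3479 + 0*2069 = 2844
  c_2 = 0*-1957 + -1*-727 + 1*-635 + -2*2023 + -2*-3479 + -1*2069 = 935
  c_3 = -1*-1957 + 2*-727 + 0*-635 + 4*2023 + 2*-3479 + 0*2069 = 1637
  c_4 = -1*-1957 + 2*-727 + -1*-635 + 4*2023 + 2*-3479 + 0*2069 = 2272
  c_5 = -2*-1957 + 5*-727 + -3*-635 + 9*2023 + 6*-3479 + 1*2069 = 1586
  c_6 = 0*-1957 + 0*-727 + 1*-635 + 0*2023 + -1*-3479 + -1*2069 = 775
p = 5; digits c_i = Σ_j d_{ij}·5^j, 0 ≤ d_{ij} < 5:
  c_1 = 2844 = 4·5^0 + 3·5^1 + 3·5^2 + 2·5^3 + 4·5^4
  c_2 = 935 = 0·5^0 + 2·5^1 + 2·5^2 + 2·5^3 + 1·5^4
  c_3 = 1637 = 2·5^0 + 2·5^1 + 0·5^2 + 3·5^3 + 2·5^4
  c_4 = 2272 = 2·5^0 + 4·5^1 + 0·5^2 + 3·5^3 + 3·5^4
  c_5 = 1586 = 1·5^0 + 2·5^1 + 3·5^2 + 2·5^3 + 2·5^4
  c_6 = 775 = 0·5^0 + 0·5^1 + 1·5^2 + 1·5^3 + 1·5^4
Factor λ_0 = (4, 0, 2, 2, 1, 0)
Factor λ_1 = (3, 2, 2, 4, 2, 0)
Factor λ_2 = (3, 2, 0, 0, 3, 1)
Factor λ_3 = (2, 2, 3, 3, 2, 1)
Factor λ_4 = (4, 1, 2, 3, 2, 1)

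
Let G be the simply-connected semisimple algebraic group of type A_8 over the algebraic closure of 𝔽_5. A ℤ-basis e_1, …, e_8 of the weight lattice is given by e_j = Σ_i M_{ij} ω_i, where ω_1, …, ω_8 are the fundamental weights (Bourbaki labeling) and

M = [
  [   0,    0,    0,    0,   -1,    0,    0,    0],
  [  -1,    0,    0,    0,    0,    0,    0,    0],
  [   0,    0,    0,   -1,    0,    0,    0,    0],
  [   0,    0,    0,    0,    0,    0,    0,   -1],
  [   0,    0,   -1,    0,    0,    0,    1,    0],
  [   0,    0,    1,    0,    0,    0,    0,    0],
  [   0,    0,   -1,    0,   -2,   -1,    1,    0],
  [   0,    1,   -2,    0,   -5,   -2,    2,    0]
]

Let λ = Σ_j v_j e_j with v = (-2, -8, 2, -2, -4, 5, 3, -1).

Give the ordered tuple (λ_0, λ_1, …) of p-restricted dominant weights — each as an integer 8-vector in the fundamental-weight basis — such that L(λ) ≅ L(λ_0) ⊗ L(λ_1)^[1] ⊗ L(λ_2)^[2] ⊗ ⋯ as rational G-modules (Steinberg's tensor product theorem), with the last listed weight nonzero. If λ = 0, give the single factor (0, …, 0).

Change of basis e → ω: c = M·v where v = (-2, -8, 2, -2, -4, 5, 3, -1):
  c_1 = (0)·(-2) + (0)·(-8) + (0)·(2) + (0)·(-2) + (-1)·(-4) + (0)·(5) + (0)·(3) + (0)·(-1) = 4
  c_2 = (-1)·(-2) + (0)·(-8) + (0)·(2) + (0)·(-2) + (0)·(-4) + (0)·(5) + (0)·(3) + (0)·(-1) = 2
  c_3 = (0)·(-2) + (0)·(-8) + (0)·(2) + (-1)·(-2) + (0)·(-4) + (0)·(5) + (0)·(3) + (0)·(-1) = 2
  c_4 = (0)·(-2) + (0)·(-8) + (0)·(2) + (0)·(-2) + (0)·(-4) + (0)·(5) + (0)·(3) + (-1)·(-1) = 1
  c_5 = (0)·(-2) + (0)·(-8) + (-1)·(2) + (0)·(-2) + (0)·(-4) + (0)·(5) + (1)·(3) + (0)·(-1) = 1
  c_6 = (0)·(-2) + (0)·(-8) + (1)·(2) + (0)·(-2) + (0)·(-4) + (0)·(5) + (0)·(3) + (0)·(-1) = 2
  c_7 = (0)·(-2) + (0)·(-8) + (-1)·(2) + (0)·(-2) + (-2)·(-4) + (-1)·(5) + (1)·(3) + (0)·(-1) = 4
  c_8 = (0)·(-2) + (1)·(-8) + (-2)·(2) + (0)·(-2) + (-5)·(-4) + (-2)·(5) + (2)·(3) + (0)·(-1) = 4
Expand coordinatewise in base 5:
  c_1 = 4 = 4·5^0
  c_2 = 2 = 2·5^0
  c_3 = 2 = 2·5^0
  c_4 = 1 = 1·5^0
  c_5 = 1 = 1·5^0
  c_6 = 2 = 2·5^0
  c_7 = 4 = 4·5^0
  c_8 = 4 = 4·5^0
p-restricted factor λ_0 = (4, 2, 2, 1, 1, 2, 4, 4)

((4, 2, 2, 1, 1, 2, 4, 4),)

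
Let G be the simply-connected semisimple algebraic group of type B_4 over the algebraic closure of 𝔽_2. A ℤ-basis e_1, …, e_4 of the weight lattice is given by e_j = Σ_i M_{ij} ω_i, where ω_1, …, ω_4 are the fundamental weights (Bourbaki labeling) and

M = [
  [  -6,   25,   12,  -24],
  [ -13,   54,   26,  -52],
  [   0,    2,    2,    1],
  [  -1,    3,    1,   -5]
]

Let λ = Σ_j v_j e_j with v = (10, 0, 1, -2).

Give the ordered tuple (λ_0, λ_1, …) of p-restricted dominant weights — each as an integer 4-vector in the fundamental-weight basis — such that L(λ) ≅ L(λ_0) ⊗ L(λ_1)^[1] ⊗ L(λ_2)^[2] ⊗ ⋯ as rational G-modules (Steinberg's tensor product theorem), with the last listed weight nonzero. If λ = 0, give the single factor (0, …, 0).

ω-coordinates c = M·v, v = (10, 0, 1, -2):
  c_1 = (-6)·(10) + (25)·(0) + (12)·(1) + (-24)·(-2) = 0
  c_2 = (-13)·(10) + (54)·(0) + (26)·(1) + (-52)·(-2) = 0
  c_3 = (0)·(10) + (2)·(0) + (2)·(1) + (1)·(-2) = 0
  c_4 = (-1)·(10) + (3)·(0) + (1)·(1) + (-5)·(-2) = 1
Base-2 expansion of each c_i:
  c_1 = 0
  c_2 = 0
  c_3 = 0
  c_4 = 1 = 1·2^0
Factor λ_0 = (0, 0, 0, 1)

((0, 0, 0, 1),)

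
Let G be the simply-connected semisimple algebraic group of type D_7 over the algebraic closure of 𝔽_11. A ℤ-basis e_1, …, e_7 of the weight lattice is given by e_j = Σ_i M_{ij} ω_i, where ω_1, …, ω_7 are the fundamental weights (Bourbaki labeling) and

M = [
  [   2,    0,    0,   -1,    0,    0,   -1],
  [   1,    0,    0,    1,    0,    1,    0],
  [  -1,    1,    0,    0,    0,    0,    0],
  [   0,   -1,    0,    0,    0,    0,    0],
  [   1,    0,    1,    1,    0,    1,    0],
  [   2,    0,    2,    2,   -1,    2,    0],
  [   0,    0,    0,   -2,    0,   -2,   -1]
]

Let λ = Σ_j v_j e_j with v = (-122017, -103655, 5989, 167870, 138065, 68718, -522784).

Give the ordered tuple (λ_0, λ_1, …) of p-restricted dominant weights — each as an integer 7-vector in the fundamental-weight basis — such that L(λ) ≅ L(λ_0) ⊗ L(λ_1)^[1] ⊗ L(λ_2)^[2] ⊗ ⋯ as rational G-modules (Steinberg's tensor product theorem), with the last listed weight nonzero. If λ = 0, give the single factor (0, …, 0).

((0, 6, 3, 2, 0, 7, 9), (4, 9, 8, 7, 4, 7, 10), (3, 0, 8, 9, 6, 4, 2), (6, 9, 2, 0, 2, 0, 4), (7, 7, 1, 7, 8, 7, 3))

In the fundamental-weight basis, λ has coordinates c = M·v (v = (-122017, -103655, 5989, 167870, 138065, 68718, -522784)):
  c_1 = (2)·(-122017) + (0)·(-103655) + 0·5989 + (-1)·(167870) + 0·138065 + 0·68718 + (-1)·(-522784) = 110880
  c_2 = (1)·(-122017) + (0)·(-103655) + 0·5989 + 1·167870 + 0·138065 + 1·68718 + (0)·(-522784) = 114571
  c_3 = (-1)·(-122017) + (1)·(-103655) + 0·5989 + 0·167870 + 0·138065 + 0·68718 + (0)·(-522784) = 18362
  c_4 = (0)·(-122017) + (-1)·(-103655) + 0·5989 + 0·167870 + 0·138065 + 0·68718 + (0)·(-522784) = 103655
  c_5 = (1)·(-122017) + (0)·(-103655) + 1·5989 + 1·167870 + 0·138065 + 1·68718 + (0)·(-522784) = 120560
  c_6 = (2)·(-122017) + (0)·(-103655) + 2·5989 + 2·167870 + (-1)·(138065) + 2·68718 + (0)·(-522784) = 103055
  c_7 = (0)·(-122017) + (0)·(-103655) + 0·5989 + (-2)·(167870) + 0·138065 + (-2)·(68718) + (-1)·(-522784) = 49608
Base-11 expansion of each c_i:
  c_1 = 110880 = 0·11^0 + 4·11^1 + 3·11^2 + 6·11^3 + 7·11^4
  c_2 = 114571 = 6·11^0 + 9·11^1 + 0·11^2 + 9·11^3 + 7·11^4
  c_3 = 18362 = 3·11^0 + 8·11^1 + 8·11^2 + 2·11^3 + 1·11^4
  c_4 = 103655 = 2·11^0 + 7·11^1 + 9·11^2 + 0·11^3 + 7·11^4
  c_5 = 120560 = 0·11^0 + 4·11^1 + 6·11^2 + 2·11^3 + 8·11^4
  c_6 = 103055 = 7·11^0 + 7·11^1 + 4·11^2 + 0·11^3 + 7·11^4
  c_7 = 49608 = 9·11^0 + 10·11^1 + 2·11^2 + 4·11^3 + 3·11^4
λ_0 = (0, 6, 3, 2, 0, 7, 9)
λ_1 = (4, 9, 8, 7, 4, 7, 10)
λ_2 = (3, 0, 8, 9, 6, 4, 2)
λ_3 = (6, 9, 2, 0, 2, 0, 4)
λ_4 = (7, 7, 1, 7, 8, 7, 3)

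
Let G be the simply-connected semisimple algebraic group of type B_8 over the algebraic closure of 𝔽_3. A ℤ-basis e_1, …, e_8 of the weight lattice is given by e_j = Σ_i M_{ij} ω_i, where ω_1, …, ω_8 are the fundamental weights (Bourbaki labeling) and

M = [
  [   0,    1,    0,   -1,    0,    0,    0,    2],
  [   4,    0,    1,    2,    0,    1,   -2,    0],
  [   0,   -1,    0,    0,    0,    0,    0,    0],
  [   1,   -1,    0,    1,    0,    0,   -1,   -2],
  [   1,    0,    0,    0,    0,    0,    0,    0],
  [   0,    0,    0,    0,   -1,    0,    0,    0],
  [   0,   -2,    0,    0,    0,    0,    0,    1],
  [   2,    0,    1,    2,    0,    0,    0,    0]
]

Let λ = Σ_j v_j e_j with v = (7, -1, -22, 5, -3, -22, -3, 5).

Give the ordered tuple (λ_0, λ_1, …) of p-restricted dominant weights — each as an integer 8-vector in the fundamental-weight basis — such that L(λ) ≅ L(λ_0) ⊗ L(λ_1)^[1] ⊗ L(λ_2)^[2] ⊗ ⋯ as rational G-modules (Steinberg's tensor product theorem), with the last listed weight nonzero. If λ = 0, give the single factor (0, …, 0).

Converting to the ω-basis (c_i = row i of M dotted with v = (7, -1, -22, 5, -3, -22, -3, 5)):
  c_1 = (0)·(7) + (1)·(-1) + (0)·(-22) + (-1)·(5) + (0)·(-3) + (0)·(-22) + (0)·(-3) + (2)·(5) = 4
  c_2 = (4)·(7) + (0)·(-1) + (1)·(-22) + (2)·(5) + (0)·(-3) + (1)·(-22) + (-2)·(-3) + (0)·(5) = 0
  c_3 = (0)·(7) + (-1)·(-1) + (0)·(-22) + (0)·(5) + (0)·(-3) + (0)·(-22) + (0)·(-3) + (0)·(5) = 1
  c_4 = (1)·(7) + (-1)·(-1) + (0)·(-22) + (1)·(5) + (0)·(-3) + (0)·(-22) + (-1)·(-3) + (-2)·(5) = 6
  c_5 = (1)·(7) + (0)·(-1) + (0)·(-22) + (0)·(5) + (0)·(-3) + (0)·(-22) + (0)·(-3) + (0)·(5) = 7
  c_6 = (0)·(7) + (0)·(-1) + (0)·(-22) + (0)·(5) + (-1)·(-3) + (0)·(-22) + (0)·(-3) + (0)·(5) = 3
  c_7 = (0)·(7) + (-2)·(-1) + (0)·(-22) + (0)·(5) + (0)·(-3) + (0)·(-22) + (0)·(-3) + (1)·(5) = 7
  c_8 = (2)·(7) + (0)·(-1) + (1)·(-22) + (2)·(5) + (0)·(-3) + (0)·(-22) + (0)·(-3) + (0)·(5) = 2
p = 3; digits c_i = Σ_j d_{ij}·3^j, 0 ≤ d_{ij} < 3:
  c_1 = 4 = 1·3^0 + 1·3^1
  c_2 = 0
  c_3 = 1 = 1·3^0
  c_4 = 6 = 0·3^0 + 2·3^1
  c_5 = 7 = 1·3^0 + 2·3^1
  c_6 = 3 = 0·3^0 + 1·3^1
  c_7 = 7 = 1·3^0 + 2·3^1
  c_8 = 2 = 2·3^0
λ_0 = (1, 0, 1, 0, 1, 0, 1, 2)
λ_1 = (1, 0, 0, 2, 2, 1, 2, 0)

((1, 0, 1, 0, 1, 0, 1, 2), (1, 0, 0, 2, 2, 1, 2, 0))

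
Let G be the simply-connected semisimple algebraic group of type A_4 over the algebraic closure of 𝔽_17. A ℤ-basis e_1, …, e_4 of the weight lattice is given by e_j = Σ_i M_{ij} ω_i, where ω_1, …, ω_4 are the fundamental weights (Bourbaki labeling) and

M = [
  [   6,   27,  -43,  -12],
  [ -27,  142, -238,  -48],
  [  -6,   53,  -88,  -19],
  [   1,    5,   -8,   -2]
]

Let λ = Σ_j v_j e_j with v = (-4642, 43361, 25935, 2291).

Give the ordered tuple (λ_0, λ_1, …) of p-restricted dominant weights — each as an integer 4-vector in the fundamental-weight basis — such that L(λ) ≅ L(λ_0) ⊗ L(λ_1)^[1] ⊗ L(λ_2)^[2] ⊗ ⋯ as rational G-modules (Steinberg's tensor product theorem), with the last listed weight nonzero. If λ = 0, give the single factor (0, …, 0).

In the fundamental-weight basis, λ has coordinates c = M·v (v = (-4642, 43361, 25935, 2291)):
  c_1 = (6)·(-4642) + (27)·(43361) + (-43)·(25935) + (-12)·(2291) = 198
  c_2 = (-27)·(-4642) + (142)·(43361) + (-238)·(25935) + (-48)·(2291) = 98
  c_3 = (-6)·(-4642) + (53)·(43361) + (-88)·(25935) + (-19)·(2291) = 176
  c_4 = (1)·(-4642) + (5)·(43361) + (-8)·(25935) + (-2)·(2291) = 101
p = 17; digits c_i = Σ_j d_{ij}·17^j, 0 ≤ d_{ij} < 17:
  c_1 = 198 = 11·17^0 + 11·17^1
  c_2 = 98 = 13·17^0 + 5·17^1
  c_3 = 176 = 6·17^0 + 10·17^1
  c_4 = 101 = 16·17^0 + 5·17^1
Factor λ_0 = (11, 13, 6, 16)
Factor λ_1 = (11, 5, 10, 5)

((11, 13, 6, 16), (11, 5, 10, 5))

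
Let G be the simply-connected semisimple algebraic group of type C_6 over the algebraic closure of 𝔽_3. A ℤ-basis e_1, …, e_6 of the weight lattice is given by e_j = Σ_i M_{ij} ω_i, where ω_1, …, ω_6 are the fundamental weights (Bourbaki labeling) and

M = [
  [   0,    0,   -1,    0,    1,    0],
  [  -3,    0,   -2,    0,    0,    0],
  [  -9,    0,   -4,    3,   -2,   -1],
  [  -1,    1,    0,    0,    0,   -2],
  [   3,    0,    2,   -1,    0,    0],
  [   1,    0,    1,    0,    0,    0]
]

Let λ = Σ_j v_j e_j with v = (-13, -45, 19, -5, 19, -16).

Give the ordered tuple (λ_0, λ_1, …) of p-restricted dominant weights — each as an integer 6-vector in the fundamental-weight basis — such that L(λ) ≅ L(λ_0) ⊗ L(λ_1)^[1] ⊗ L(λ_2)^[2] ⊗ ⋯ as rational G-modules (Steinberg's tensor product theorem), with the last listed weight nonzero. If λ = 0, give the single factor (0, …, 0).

ω-coordinates c = M·v, v = (-13, -45, 19, -5, 19, -16):
  c_1 = (0)·(-13) + (0)·(-45) + (-1)·(19) + (0)·(-5) + 1·19 + (0)·(-16) = 0
  c_2 = (-3)·(-13) + (0)·(-45) + (-2)·(19) + (0)·(-5) + 0·19 + (0)·(-16) = 1
  c_3 = (-9)·(-13) + (0)·(-45) + (-4)·(19) + (3)·(-5) + (-2)·(19) + (-1)·(-16) = 4
  c_4 = (-1)·(-13) + (1)·(-45) + 0·19 + (0)·(-5) + 0·19 + (-2)·(-16) = 0
  c_5 = (3)·(-13) + (0)·(-45) + 2·19 + (-1)·(-5) + 0·19 + (0)·(-16) = 4
  c_6 = (1)·(-13) + (0)·(-45) + 1·19 + (0)·(-5) + 0·19 + (0)·(-16) = 6
Base-3 expansion of each c_i:
  c_1 = 0
  c_2 = 1 = 1·3^0
  c_3 = 4 = 1·3^0 + 1·3^1
  c_4 = 0
  c_5 = 4 = 1·3^0 + 1·3^1
  c_6 = 6 = 0·3^0 + 2·3^1
Factor λ_0 = (0, 1, 1, 0, 1, 0)
Factor λ_1 = (0, 0, 1, 0, 1, 2)

((0, 1, 1, 0, 1, 0), (0, 0, 1, 0, 1, 2))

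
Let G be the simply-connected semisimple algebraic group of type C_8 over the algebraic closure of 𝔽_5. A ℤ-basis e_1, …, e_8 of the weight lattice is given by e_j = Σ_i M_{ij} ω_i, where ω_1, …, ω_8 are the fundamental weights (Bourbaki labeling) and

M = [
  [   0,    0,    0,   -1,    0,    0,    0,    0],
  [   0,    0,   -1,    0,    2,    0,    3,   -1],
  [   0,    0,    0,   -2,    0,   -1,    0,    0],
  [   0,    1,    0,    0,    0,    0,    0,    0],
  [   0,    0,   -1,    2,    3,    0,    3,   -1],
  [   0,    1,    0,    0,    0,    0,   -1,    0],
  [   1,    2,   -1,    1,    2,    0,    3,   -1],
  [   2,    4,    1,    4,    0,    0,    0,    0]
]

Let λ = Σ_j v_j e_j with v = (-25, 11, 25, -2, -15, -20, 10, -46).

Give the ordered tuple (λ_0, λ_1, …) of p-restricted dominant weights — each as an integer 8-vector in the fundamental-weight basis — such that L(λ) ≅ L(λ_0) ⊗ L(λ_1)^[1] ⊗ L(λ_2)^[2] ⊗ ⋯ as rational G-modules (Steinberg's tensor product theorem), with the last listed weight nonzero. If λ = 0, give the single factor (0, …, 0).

Compute c_i = Σ_j M_{ij} v_j with v = (-25, 11, 25, -2, -15, -20, 10, -46):
  c_1 = (0)·(-25) + 0·11 + 0·25 + (-1)·(-2) + (0)·(-15) + (0)·(-20) + 0·10 + (0)·(-46) = 2
  c_2 = (0)·(-25) + 0·11 + (-1)·(25) + (0)·(-2) + (2)·(-15) + (0)·(-20) + 3·10 + (-1)·(-46) = 21
  c_3 = (0)·(-25) + 0·11 + 0·25 + (-2)·(-2) + (0)·(-15) + (-1)·(-20) + 0·10 + (0)·(-46) = 24
  c_4 = (0)·(-25) + 1·11 + 0·25 + (0)·(-2) + (0)·(-15) + (0)·(-20) + 0·10 + (0)·(-46) = 11
  c_5 = (0)·(-25) + 0·11 + (-1)·(25) + (2)·(-2) + (3)·(-15) + (0)·(-20) + 3·10 + (-1)·(-46) = 2
  c_6 = (0)·(-25) + 1·11 + 0·25 + (0)·(-2) + (0)·(-15) + (0)·(-20) + (-1)·(10) + (0)·(-46) = 1
  c_7 = (1)·(-25) + 2·11 + (-1)·(25) + (1)·(-2) + (2)·(-15) + (0)·(-20) + 3·10 + (-1)·(-46) = 16
  c_8 = (2)·(-25) + 4·11 + 1·25 + (4)·(-2) + (0)·(-15) + (0)·(-20) + 0·10 + (0)·(-46) = 11
p = 5; digits c_i = Σ_j d_{ij}·5^j, 0 ≤ d_{ij} < 5:
  c_1 = 2 = 2·5^0
  c_2 = 21 = 1·5^0 + 4·5^1
  c_3 = 24 = 4·5^0 + 4·5^1
  c_4 = 11 = 1·5^0 + 2·5^1
  c_5 = 2 = 2·5^0
  c_6 = 1 = 1·5^0
  c_7 = 16 = 1·5^0 + 3·5^1
  c_8 = 11 = 1·5^0 + 2·5^1
λ_0 = (2, 1, 4, 1, 2, 1, 1, 1)
λ_1 = (0, 4, 4, 2, 0, 0, 3, 2)

((2, 1, 4, 1, 2, 1, 1, 1), (0, 4, 4, 2, 0, 0, 3, 2))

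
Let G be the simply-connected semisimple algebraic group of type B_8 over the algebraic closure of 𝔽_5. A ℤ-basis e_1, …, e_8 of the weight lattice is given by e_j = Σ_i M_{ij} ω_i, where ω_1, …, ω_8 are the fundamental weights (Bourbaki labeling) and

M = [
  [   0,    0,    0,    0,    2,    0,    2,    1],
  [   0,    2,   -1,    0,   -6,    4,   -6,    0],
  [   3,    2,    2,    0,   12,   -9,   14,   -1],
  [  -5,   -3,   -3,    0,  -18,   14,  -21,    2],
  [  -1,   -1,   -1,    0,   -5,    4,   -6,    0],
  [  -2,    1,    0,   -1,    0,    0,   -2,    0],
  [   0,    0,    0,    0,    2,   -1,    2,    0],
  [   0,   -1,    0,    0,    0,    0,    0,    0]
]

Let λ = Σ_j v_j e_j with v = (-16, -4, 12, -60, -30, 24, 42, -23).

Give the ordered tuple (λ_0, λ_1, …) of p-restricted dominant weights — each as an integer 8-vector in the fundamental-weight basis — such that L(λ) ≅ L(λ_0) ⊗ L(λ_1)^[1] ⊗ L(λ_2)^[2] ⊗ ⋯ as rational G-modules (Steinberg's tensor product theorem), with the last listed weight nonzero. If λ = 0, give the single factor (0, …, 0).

((1, 4, 3, 4, 2, 4, 0, 4),)

Change of basis e → ω: c = M·v where v = (-16, -4, 12, -60, -30, 24, 42, -23):
  c_1 = (0)·(-16) + (0)·(-4) + (0)·(12) + (0)·(-60) + (2)·(-30) + (0)·(24) + (2)·(42) + (1)·(-23) = 1
  c_2 = (0)·(-16) + (2)·(-4) + (-1)·(12) + (0)·(-60) + (-6)·(-30) + (4)·(24) + (-6)·(42) + (0)·(-23) = 4
  c_3 = (3)·(-16) + (2)·(-4) + (2)·(12) + (0)·(-60) + (12)·(-30) + (-9)·(24) + (14)·(42) + (-1)·(-23) = 3
  c_4 = (-5)·(-16) + (-3)·(-4) + (-3)·(12) + (0)·(-60) + (-18)·(-30) + (14)·(24) + (-21)·(42) + (2)·(-23) = 4
  c_5 = (-1)·(-16) + (-1)·(-4) + (-1)·(12) + (0)·(-60) + (-5)·(-30) + (4)·(24) + (-6)·(42) + (0)·(-23) = 2
  c_6 = (-2)·(-16) + (1)·(-4) + (0)·(12) + (-1)·(-60) + (0)·(-30) + (0)·(24) + (-2)·(42) + (0)·(-23) = 4
  c_7 = (0)·(-16) + (0)·(-4) + (0)·(12) + (0)·(-60) + (2)·(-30) + (-1)·(24) + (2)·(42) + (0)·(-23) = 0
  c_8 = (0)·(-16) + (-1)·(-4) + (0)·(12) + (0)·(-60) + (0)·(-30) + (0)·(24) + (0)·(42) + (0)·(-23) = 4
Base-5 expansion of each c_i:
  c_1 = 1 = 1·5^0
  c_2 = 4 = 4·5^0
  c_3 = 3 = 3·5^0
  c_4 = 4 = 4·5^0
  c_5 = 2 = 2·5^0
  c_6 = 4 = 4·5^0
  c_7 = 0
  c_8 = 4 = 4·5^0
p-restricted factor λ_0 = (1, 4, 3, 4, 2, 4, 0, 4)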